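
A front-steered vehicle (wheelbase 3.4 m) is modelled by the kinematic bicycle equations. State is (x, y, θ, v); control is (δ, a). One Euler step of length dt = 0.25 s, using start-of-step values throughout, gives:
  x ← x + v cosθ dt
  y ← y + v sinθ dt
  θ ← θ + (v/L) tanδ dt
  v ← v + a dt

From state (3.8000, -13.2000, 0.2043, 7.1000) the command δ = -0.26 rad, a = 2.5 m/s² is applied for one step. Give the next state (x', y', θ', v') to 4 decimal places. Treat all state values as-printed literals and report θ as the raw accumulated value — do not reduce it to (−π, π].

(5.5381, -12.8399, 0.0654, 7.7250)

x' = 3.8000 + 7.1000·cos(0.2043)·0.25 = 5.5381
y' = -13.2000 + 7.1000·sin(0.2043)·0.25 = -12.8399
θ' = 0.2043 + (7.1000/3.4)·tan(-0.26)·0.25 = 0.0654
v' = 7.1000 + 2.5000·0.25 = 7.7250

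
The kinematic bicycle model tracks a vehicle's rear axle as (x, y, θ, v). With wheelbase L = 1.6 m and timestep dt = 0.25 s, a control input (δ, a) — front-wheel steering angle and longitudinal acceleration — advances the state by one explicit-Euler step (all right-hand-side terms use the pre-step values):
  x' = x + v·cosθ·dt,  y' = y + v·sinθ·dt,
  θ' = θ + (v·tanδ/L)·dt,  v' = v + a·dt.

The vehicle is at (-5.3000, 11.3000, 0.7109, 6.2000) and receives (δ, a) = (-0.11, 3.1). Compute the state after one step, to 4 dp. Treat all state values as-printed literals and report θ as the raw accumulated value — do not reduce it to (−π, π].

x' = -5.3000 + 6.2000·cos(0.7109)·0.25 = -4.1254
y' = 11.3000 + 6.2000·sin(0.7109)·0.25 = 12.3114
θ' = 0.7109 + (6.2000/1.6)·tan(-0.11)·0.25 = 0.6039
v' = 6.2000 + 3.1000·0.25 = 6.9750

(-4.1254, 12.3114, 0.6039, 6.9750)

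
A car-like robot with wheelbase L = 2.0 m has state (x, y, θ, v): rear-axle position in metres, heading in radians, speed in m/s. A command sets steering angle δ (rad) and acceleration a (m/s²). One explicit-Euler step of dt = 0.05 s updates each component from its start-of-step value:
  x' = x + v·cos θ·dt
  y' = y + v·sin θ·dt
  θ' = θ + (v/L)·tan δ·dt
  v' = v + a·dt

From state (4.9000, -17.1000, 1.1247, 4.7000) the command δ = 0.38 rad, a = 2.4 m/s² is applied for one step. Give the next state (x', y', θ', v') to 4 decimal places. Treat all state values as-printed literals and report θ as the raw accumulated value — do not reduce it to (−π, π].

x' = 4.9000 + 4.7000·cos(1.1247)·0.05 = 5.0014
y' = -17.1000 + 4.7000·sin(1.1247)·0.05 = -16.8880
θ' = 1.1247 + (4.7000/2.0)·tan(0.38)·0.05 = 1.1716
v' = 4.7000 + 2.4000·0.05 = 4.8200

(5.0014, -16.8880, 1.1716, 4.8200)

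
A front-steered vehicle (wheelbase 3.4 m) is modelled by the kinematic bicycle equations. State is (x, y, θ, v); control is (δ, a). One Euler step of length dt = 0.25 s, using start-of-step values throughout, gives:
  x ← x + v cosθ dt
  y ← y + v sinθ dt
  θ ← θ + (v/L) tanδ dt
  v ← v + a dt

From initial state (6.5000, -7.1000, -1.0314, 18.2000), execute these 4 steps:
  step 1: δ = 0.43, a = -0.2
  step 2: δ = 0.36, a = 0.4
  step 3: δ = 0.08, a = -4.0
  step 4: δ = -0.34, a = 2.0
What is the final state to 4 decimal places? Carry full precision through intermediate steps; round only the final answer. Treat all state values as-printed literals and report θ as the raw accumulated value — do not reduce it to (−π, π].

after step 1 (δ=0.43, a=-0.2): (8.836962, -11.003986, -0.417657, 18.150000)
after step 2 (δ=0.36, a=0.4): (12.984427, -12.844487, 0.084675, 18.250000)
after step 3 (δ=0.08, a=-4.0): (17.530581, -12.458621, 0.192257, 17.250000)
after step 4 (δ=-0.34, a=2.0): (21.763625, -11.634610, -0.256416, 17.750000)

(21.7636, -11.6346, -0.2564, 17.7500)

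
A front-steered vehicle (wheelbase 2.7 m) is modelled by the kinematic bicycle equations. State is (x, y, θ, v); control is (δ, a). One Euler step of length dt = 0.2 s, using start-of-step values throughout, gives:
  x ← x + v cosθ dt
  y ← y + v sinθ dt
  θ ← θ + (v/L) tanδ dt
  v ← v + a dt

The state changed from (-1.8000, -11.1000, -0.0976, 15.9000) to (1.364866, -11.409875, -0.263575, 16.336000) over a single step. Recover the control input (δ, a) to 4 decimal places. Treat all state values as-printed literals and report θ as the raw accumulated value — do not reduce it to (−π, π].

δ = -0.1400, a = 2.1800

a = (v'−v)/dt = (0.436000)/0.2 = 2.1800
Δθ = θ'−θ = -0.165975;  (v·dt/L) = 15.9000·0.2/2.7 = 1.177778
tan δ = Δθ·L/(v·dt) = -0.140922  →  δ = -0.1400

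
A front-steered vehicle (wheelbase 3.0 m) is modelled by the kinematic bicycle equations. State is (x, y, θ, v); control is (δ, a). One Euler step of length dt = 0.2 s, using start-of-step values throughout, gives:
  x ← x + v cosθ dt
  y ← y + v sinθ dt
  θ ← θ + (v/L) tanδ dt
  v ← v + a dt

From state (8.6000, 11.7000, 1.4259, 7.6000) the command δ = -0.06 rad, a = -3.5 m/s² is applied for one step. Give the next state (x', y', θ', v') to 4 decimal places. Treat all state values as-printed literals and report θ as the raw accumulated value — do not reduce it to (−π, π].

(8.8195, 13.2041, 1.3955, 6.9000)

x' = 8.6000 + 7.6000·cos(1.4259)·0.2 = 8.8195
y' = 11.7000 + 7.6000·sin(1.4259)·0.2 = 13.2041
θ' = 1.4259 + (7.6000/3.0)·tan(-0.06)·0.2 = 1.3955
v' = 7.6000 − 3.5000·0.2 = 6.9000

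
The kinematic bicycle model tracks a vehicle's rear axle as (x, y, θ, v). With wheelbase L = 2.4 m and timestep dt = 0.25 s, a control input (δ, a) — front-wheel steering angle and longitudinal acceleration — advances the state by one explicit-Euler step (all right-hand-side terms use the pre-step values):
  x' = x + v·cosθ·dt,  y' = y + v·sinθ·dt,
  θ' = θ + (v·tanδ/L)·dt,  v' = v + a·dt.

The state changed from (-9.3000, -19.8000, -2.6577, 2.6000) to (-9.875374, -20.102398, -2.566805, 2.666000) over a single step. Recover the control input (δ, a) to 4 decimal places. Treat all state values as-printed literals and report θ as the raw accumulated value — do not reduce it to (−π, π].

δ = 0.3238, a = 0.2640

a = (v'−v)/dt = (0.066000)/0.25 = 0.2640
Δθ = θ'−θ = 0.090895;  (v·dt/L) = 2.6000·0.25/2.4 = 0.270833
tan δ = Δθ·L/(v·dt) = 0.335612  →  δ = 0.3238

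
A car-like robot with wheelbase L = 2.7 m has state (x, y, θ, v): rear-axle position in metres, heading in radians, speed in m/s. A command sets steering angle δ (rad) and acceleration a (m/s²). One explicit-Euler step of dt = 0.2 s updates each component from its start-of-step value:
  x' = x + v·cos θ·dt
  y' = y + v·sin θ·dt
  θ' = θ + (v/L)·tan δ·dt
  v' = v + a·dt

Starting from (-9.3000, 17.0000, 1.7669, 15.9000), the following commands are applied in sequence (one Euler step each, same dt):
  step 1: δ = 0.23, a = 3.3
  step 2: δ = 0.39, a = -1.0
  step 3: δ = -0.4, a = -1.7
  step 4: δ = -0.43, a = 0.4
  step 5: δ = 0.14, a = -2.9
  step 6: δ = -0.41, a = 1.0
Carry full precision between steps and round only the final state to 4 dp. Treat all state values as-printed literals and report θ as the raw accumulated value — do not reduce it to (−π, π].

after step 1 (δ=0.23, a=3.3): (-9.919620, 20.119050, 2.042669, 16.560000)
after step 2 (δ=0.39, a=-1.0): (-11.425106, 23.069110, 2.546896, 16.360000)
after step 3 (δ=-0.4, a=-1.7): (-14.135365, 24.902272, 2.034533, 16.020000)
after step 4 (δ=-0.43, a=0.4): (-15.568494, 27.767888, 1.490303, 16.100000)
after step 5 (δ=0.14, a=-2.9): (-15.309586, 30.977463, 1.658366, 15.520000)
after step 6 (δ=-0.41, a=1.0): (-15.581053, 34.069569, 1.158701, 15.720000)

(-15.5811, 34.0696, 1.1587, 15.7200)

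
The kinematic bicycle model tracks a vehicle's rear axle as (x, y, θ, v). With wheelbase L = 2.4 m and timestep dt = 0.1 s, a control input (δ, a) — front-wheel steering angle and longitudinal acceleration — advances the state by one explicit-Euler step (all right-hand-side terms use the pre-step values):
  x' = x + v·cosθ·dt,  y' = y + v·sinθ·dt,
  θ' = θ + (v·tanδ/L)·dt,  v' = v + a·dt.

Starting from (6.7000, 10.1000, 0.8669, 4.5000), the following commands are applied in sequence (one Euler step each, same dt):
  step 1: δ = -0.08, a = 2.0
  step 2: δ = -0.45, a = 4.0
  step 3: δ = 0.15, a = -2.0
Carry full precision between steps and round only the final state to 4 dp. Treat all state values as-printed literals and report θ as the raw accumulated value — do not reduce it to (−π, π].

after step 1 (δ=-0.08, a=2.0): (6.991237, 10.443047, 0.851868, 4.700000)
after step 2 (δ=-0.45, a=4.0): (7.300769, 10.796727, 0.757270, 5.100000)
after step 3 (δ=0.15, a=-2.0): (7.671393, 11.147067, 0.789386, 4.900000)

(7.6714, 11.1471, 0.7894, 4.9000)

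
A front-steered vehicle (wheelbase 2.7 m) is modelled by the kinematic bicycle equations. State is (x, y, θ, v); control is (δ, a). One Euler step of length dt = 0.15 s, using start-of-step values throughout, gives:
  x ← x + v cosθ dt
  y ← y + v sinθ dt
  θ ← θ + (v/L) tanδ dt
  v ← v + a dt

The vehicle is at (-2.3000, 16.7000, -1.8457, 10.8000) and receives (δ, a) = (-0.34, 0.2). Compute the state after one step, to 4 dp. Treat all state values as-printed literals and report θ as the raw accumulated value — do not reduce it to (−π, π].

(-2.7398, 15.1408, -2.0579, 10.8300)

x' = -2.3000 + 10.8000·cos(-1.8457)·0.15 = -2.7398
y' = 16.7000 + 10.8000·sin(-1.8457)·0.15 = 15.1408
θ' = -1.8457 + (10.8000/2.7)·tan(-0.34)·0.15 = -2.0579
v' = 10.8000 + 0.2000·0.15 = 10.8300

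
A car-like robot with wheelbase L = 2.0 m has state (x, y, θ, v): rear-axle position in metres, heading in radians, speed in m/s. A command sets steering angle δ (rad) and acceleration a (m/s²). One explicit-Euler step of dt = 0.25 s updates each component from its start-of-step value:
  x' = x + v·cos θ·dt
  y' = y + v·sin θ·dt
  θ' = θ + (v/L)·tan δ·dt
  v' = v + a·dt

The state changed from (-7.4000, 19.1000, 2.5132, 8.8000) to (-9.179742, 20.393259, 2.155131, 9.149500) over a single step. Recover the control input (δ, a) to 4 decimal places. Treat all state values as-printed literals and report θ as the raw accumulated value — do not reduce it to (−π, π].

δ = -0.3147, a = 1.3980

a = (v'−v)/dt = (0.349500)/0.25 = 1.3980
Δθ = θ'−θ = -0.358069;  (v·dt/L) = 8.8000·0.25/2.0 = 1.100000
tan δ = Δθ·L/(v·dt) = -0.325517  →  δ = -0.3147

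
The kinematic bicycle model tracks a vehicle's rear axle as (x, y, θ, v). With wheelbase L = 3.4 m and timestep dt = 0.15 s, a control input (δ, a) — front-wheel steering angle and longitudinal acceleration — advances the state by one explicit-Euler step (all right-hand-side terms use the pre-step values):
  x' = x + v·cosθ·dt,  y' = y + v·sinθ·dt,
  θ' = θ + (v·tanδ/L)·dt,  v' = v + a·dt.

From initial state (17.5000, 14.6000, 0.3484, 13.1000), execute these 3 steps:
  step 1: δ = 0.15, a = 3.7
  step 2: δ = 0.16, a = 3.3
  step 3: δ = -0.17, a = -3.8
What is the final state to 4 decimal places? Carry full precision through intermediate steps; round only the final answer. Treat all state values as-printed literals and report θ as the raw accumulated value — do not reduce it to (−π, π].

after step 1 (δ=0.15, a=3.7): (19.346943, 15.270840, 0.435747, 13.655000)
after step 2 (δ=0.16, a=3.3): (21.203794, 16.135382, 0.532967, 14.150000)
after step 3 (δ=-0.17, a=-3.8): (23.031911, 17.213804, 0.425807, 13.580000)

(23.0319, 17.2138, 0.4258, 13.5800)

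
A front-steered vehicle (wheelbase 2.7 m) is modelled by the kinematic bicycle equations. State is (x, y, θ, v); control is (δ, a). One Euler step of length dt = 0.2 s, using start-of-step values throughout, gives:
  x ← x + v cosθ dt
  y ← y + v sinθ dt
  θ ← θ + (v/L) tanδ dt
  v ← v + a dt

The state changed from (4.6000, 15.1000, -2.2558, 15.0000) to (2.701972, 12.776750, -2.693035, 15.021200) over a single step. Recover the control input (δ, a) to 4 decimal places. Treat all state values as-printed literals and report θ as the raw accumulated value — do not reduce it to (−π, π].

a = (v'−v)/dt = (0.021200)/0.2 = 0.1060
Δθ = θ'−θ = -0.437235;  (v·dt/L) = 15.0000·0.2/2.7 = 1.111111
tan δ = Δθ·L/(v·dt) = -0.393512  →  δ = -0.3749

δ = -0.3749, a = 0.1060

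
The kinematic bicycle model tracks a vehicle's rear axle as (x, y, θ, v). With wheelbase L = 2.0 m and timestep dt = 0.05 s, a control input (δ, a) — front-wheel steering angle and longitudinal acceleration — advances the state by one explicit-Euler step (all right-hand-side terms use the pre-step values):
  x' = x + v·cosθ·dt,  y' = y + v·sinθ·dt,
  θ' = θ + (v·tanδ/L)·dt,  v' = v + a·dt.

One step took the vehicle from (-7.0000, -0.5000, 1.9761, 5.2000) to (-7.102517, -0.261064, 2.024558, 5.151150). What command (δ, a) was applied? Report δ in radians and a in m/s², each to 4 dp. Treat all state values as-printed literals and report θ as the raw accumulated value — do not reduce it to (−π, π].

a = (v'−v)/dt = (-0.048850)/0.05 = -0.9770
Δθ = θ'−θ = 0.048458;  (v·dt/L) = 5.2000·0.05/2.0 = 0.130000
tan δ = Δθ·L/(v·dt) = 0.372754  →  δ = 0.3568

δ = 0.3568, a = -0.9770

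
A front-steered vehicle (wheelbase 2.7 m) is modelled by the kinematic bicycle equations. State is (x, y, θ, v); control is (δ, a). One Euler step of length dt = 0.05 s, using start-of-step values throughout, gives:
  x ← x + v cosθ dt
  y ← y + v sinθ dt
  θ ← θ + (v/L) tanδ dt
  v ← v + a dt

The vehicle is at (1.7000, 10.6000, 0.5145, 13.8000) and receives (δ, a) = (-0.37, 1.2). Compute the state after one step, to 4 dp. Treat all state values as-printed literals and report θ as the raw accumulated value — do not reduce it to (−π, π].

(2.3007, 10.9395, 0.4154, 13.8600)

x' = 1.7000 + 13.8000·cos(0.5145)·0.05 = 2.3007
y' = 10.6000 + 13.8000·sin(0.5145)·0.05 = 10.9395
θ' = 0.5145 + (13.8000/2.7)·tan(-0.37)·0.05 = 0.4154
v' = 13.8000 + 1.2000·0.05 = 13.8600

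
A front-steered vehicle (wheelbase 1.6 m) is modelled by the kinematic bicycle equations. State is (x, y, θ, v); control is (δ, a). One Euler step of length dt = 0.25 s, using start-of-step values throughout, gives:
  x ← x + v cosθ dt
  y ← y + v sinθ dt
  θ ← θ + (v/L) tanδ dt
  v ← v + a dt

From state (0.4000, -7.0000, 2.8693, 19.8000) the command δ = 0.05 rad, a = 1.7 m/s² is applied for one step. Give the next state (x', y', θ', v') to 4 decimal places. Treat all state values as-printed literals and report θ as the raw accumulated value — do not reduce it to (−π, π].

(-4.3676, -5.6687, 3.0241, 20.2250)

x' = 0.4000 + 19.8000·cos(2.8693)·0.25 = -4.3676
y' = -7.0000 + 19.8000·sin(2.8693)·0.25 = -5.6687
θ' = 2.8693 + (19.8000/1.6)·tan(0.05)·0.25 = 3.0241
v' = 19.8000 + 1.7000·0.25 = 20.2250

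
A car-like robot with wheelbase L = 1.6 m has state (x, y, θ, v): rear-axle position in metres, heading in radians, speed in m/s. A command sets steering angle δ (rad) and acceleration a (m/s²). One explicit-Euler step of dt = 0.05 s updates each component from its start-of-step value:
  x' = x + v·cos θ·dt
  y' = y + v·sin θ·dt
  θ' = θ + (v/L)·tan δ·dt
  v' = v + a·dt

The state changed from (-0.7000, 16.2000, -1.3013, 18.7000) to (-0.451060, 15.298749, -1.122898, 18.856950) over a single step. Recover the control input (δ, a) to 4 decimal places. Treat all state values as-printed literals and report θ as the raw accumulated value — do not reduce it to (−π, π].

a = (v'−v)/dt = (0.156950)/0.05 = 3.1390
Δθ = θ'−θ = 0.178402;  (v·dt/L) = 18.7000·0.05/1.6 = 0.584375
tan δ = Δθ·L/(v·dt) = 0.305287  →  δ = 0.2963

δ = 0.2963, a = 3.1390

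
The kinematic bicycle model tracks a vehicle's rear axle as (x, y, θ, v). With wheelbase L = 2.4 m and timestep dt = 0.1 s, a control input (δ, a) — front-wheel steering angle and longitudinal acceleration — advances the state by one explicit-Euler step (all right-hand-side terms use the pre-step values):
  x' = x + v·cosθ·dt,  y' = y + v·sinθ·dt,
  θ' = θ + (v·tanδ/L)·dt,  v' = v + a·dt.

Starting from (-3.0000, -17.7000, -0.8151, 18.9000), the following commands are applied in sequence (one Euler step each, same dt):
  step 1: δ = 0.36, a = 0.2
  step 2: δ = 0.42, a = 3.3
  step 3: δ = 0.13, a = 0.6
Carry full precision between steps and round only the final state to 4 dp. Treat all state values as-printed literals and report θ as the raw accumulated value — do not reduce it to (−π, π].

(1.8376, -20.3328, -0.0618, 19.3100)

after step 1 (δ=0.36, a=0.2): (-1.703846, -19.075531, -0.518683, 18.920000)
after step 2 (δ=0.42, a=3.3): (-0.060695, -20.013465, -0.166635, 19.250000)
after step 3 (δ=0.13, a=0.6): (1.837640, -20.332754, -0.061773, 19.310000)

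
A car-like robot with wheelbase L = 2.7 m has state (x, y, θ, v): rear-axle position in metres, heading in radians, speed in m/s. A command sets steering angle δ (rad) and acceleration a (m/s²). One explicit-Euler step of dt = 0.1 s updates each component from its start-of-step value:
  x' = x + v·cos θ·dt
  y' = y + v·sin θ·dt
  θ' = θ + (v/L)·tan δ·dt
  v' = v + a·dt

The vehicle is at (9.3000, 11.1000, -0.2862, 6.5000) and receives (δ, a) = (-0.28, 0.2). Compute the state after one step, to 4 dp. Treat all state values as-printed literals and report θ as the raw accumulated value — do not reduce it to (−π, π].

(9.9236, 10.9165, -0.3554, 6.5200)

x' = 9.3000 + 6.5000·cos(-0.2862)·0.1 = 9.9236
y' = 11.1000 + 6.5000·sin(-0.2862)·0.1 = 10.9165
θ' = -0.2862 + (6.5000/2.7)·tan(-0.28)·0.1 = -0.3554
v' = 6.5000 + 0.2000·0.1 = 6.5200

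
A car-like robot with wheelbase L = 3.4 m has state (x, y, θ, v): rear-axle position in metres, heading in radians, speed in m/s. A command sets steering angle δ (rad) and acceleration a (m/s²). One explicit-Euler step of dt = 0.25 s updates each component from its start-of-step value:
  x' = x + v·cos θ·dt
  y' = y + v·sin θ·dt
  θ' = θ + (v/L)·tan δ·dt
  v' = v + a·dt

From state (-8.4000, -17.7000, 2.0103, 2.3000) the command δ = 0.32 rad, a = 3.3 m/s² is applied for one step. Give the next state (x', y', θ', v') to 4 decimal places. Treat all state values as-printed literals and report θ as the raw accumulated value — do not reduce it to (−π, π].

(-8.6447, -17.1796, 2.0663, 3.1250)

x' = -8.4000 + 2.3000·cos(2.0103)·0.25 = -8.6447
y' = -17.7000 + 2.3000·sin(2.0103)·0.25 = -17.1796
θ' = 2.0103 + (2.3000/3.4)·tan(0.32)·0.25 = 2.0663
v' = 2.3000 + 3.3000·0.25 = 3.1250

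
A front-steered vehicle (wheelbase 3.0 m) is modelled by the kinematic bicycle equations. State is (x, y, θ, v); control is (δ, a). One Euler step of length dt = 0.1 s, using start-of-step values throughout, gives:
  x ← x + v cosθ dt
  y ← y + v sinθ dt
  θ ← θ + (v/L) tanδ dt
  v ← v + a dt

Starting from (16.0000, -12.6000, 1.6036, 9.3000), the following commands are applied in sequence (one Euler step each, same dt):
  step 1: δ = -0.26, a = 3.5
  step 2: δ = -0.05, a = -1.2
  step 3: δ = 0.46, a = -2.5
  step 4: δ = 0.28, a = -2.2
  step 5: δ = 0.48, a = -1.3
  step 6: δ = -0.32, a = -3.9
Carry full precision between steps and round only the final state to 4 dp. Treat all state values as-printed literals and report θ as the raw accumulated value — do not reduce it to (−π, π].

(15.5364, -7.0978, 1.8100, 8.5400)

after step 1 (δ=-0.26, a=3.5): (15.969498, -11.670500, 1.521133, 9.650000)
after step 2 (δ=-0.05, a=-1.2): (16.017403, -10.706690, 1.505037, 9.530000)
after step 3 (δ=0.46, a=-2.5): (16.080027, -9.755750, 1.662424, 9.280000)
after step 4 (δ=0.28, a=-2.2): (15.995115, -8.831643, 1.751374, 9.060000)
after step 5 (δ=0.48, a=-1.3): (15.832399, -7.940374, 1.908599, 8.930000)
after step 6 (δ=-0.32, a=-3.9): (15.536446, -7.097842, 1.809955, 8.540000)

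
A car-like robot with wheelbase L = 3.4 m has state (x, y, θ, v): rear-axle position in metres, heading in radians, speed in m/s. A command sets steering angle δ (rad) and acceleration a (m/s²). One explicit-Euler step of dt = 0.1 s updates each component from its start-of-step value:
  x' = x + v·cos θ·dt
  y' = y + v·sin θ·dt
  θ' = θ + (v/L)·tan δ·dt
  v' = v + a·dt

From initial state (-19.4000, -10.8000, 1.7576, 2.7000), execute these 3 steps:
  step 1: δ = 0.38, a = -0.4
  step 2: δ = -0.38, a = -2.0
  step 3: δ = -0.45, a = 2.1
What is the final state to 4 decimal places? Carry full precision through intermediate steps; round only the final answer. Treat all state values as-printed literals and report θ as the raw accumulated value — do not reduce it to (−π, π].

(-19.5536, -10.0333, 1.7231, 2.6700)

after step 1 (δ=0.38, a=-0.4): (-19.450144, -10.534697, 1.789318, 2.660000)
after step 2 (δ=-0.38, a=-2.0): (-19.507809, -10.275023, 1.758070, 2.460000)
after step 3 (δ=-0.45, a=2.1): (-19.553610, -10.033324, 1.723119, 2.670000)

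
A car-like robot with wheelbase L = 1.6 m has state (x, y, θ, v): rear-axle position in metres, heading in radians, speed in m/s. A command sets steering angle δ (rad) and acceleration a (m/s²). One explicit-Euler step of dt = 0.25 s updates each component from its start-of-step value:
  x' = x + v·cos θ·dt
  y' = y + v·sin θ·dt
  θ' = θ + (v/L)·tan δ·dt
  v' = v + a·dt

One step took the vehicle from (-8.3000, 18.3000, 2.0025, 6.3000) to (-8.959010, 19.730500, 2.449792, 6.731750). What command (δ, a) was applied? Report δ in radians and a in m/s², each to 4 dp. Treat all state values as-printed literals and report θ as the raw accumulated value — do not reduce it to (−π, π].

a = (v'−v)/dt = (0.431750)/0.25 = 1.7270
Δθ = θ'−θ = 0.447292;  (v·dt/L) = 6.3000·0.25/1.6 = 0.984375
tan δ = Δθ·L/(v·dt) = 0.454392  →  δ = 0.4265

δ = 0.4265, a = 1.7270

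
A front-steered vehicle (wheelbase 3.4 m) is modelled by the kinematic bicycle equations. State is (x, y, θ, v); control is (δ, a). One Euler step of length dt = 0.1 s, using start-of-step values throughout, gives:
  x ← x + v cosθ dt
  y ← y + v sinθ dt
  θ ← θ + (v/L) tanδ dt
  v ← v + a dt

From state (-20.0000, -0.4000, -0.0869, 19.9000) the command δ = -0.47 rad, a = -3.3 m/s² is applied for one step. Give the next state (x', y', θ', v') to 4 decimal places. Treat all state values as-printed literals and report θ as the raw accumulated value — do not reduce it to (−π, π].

x' = -20.0000 + 19.9000·cos(-0.0869)·0.1 = -18.0175
y' = -0.4000 + 19.9000·sin(-0.0869)·0.1 = -0.5727
θ' = -0.0869 + (19.9000/3.4)·tan(-0.47)·0.1 = -0.3842
v' = 19.9000 − 3.3000·0.1 = 19.5700

(-18.0175, -0.5727, -0.3842, 19.5700)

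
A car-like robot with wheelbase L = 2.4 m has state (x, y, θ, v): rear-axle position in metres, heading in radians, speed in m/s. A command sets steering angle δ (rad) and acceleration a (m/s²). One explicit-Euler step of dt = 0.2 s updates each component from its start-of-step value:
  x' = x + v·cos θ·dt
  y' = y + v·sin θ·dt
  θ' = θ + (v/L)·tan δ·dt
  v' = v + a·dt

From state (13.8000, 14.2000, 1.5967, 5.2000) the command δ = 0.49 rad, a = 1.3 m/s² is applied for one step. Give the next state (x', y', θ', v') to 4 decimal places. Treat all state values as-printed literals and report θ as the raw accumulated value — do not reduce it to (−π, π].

x' = 13.8000 + 5.2000·cos(1.5967)·0.2 = 13.7731
y' = 14.2000 + 5.2000·sin(1.5967)·0.2 = 15.2397
θ' = 1.5967 + (5.2000/2.4)·tan(0.49)·0.2 = 1.8278
v' = 5.2000 + 1.3000·0.2 = 5.4600

(13.7731, 15.2397, 1.8278, 5.4600)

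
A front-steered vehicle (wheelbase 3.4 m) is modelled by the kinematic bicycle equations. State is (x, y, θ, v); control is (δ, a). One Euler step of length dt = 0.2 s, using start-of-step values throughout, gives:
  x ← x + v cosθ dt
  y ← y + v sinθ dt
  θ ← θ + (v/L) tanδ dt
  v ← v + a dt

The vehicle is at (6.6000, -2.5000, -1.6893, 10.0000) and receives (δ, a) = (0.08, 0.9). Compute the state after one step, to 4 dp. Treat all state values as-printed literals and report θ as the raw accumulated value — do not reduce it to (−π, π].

x' = 6.6000 + 10.0000·cos(-1.6893)·0.2 = 6.3635
y' = -2.5000 + 10.0000·sin(-1.6893)·0.2 = -4.4860
θ' = -1.6893 + (10.0000/3.4)·tan(0.08)·0.2 = -1.6421
v' = 10.0000 + 0.9000·0.2 = 10.1800

(6.3635, -4.4860, -1.6421, 10.1800)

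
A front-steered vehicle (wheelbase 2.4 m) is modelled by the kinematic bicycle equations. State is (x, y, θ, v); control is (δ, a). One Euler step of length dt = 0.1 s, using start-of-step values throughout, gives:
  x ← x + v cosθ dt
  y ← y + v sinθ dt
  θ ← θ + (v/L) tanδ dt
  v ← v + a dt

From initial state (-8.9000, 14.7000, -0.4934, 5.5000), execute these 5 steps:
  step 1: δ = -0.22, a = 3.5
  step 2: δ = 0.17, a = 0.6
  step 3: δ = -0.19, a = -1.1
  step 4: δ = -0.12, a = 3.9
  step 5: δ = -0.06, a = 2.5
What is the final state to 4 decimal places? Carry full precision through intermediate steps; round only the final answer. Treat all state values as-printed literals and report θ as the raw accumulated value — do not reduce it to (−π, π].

(-6.3850, 13.2095, -0.5948, 6.4400)

after step 1 (δ=-0.22, a=3.5): (-8.415600, 14.439507, -0.544646, 5.850000)
after step 2 (δ=0.17, a=0.6): (-7.915243, 14.136410, -0.502805, 5.910000)
after step 3 (δ=-0.19, a=-1.1): (-7.397388, 13.851616, -0.550164, 5.800000)
after step 4 (δ=-0.12, a=3.9): (-6.902974, 13.548376, -0.579304, 6.190000)
after step 5 (δ=-0.06, a=2.5): (-6.384967, 13.209510, -0.594797, 6.440000)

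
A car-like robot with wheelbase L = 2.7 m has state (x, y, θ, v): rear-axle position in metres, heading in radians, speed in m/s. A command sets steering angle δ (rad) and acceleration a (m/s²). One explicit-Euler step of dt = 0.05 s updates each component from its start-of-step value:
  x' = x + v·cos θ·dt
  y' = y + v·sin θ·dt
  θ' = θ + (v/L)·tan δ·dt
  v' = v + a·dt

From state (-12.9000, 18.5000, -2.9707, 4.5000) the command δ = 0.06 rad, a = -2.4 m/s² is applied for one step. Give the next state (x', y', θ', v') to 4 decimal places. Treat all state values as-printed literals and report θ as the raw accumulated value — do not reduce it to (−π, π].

x' = -12.9000 + 4.5000·cos(-2.9707)·0.05 = -13.1217
y' = 18.5000 + 4.5000·sin(-2.9707)·0.05 = 18.4617
θ' = -2.9707 + (4.5000/2.7)·tan(0.06)·0.05 = -2.9657
v' = 4.5000 − 2.4000·0.05 = 4.3800

(-13.1217, 18.4617, -2.9657, 4.3800)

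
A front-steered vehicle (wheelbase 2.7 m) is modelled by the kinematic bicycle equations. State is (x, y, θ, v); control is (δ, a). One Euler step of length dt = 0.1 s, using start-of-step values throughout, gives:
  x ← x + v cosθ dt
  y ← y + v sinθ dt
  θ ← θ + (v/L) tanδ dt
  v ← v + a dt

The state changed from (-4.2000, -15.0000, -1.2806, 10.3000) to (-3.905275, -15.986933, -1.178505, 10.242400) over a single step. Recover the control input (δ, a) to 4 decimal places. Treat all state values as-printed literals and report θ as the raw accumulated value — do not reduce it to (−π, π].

δ = 0.2615, a = -0.5760

a = (v'−v)/dt = (-0.057600)/0.1 = -0.5760
Δθ = θ'−θ = 0.102095;  (v·dt/L) = 10.3000·0.1/2.7 = 0.381481
tan δ = Δθ·L/(v·dt) = 0.267628  →  δ = 0.2615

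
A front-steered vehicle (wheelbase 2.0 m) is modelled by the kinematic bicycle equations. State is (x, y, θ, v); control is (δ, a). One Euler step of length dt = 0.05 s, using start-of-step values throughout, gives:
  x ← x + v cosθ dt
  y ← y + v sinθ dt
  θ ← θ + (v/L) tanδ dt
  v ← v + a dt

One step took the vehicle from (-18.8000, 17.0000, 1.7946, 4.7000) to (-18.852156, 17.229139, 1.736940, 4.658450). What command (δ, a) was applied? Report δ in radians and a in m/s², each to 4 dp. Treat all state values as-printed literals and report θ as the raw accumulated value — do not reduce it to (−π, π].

δ = -0.4562, a = -0.8310

a = (v'−v)/dt = (-0.041550)/0.05 = -0.8310
Δθ = θ'−θ = -0.057660;  (v·dt/L) = 4.7000·0.05/2.0 = 0.117500
tan δ = Δθ·L/(v·dt) = -0.490723  →  δ = -0.4562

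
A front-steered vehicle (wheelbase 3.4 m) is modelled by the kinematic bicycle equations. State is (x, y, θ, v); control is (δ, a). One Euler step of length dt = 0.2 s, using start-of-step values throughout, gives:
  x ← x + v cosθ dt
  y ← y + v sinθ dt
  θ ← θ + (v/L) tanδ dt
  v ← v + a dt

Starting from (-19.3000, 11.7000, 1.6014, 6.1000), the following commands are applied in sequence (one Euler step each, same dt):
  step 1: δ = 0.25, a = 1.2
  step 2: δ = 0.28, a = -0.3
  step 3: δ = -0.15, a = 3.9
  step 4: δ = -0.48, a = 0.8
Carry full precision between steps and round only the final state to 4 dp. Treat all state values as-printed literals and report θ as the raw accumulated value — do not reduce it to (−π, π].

(-20.0216, 16.7918, 1.5282, 7.2200)

after step 1 (δ=0.25, a=1.2): (-19.337331, 12.919429, 1.693023, 6.340000)
after step 2 (δ=0.28, a=-0.3): (-19.491928, 14.177969, 1.800264, 6.280000)
after step 3 (δ=-0.15, a=3.9): (-19.777616, 15.401046, 1.744432, 7.060000)
after step 4 (δ=-0.48, a=0.8): (-20.021560, 16.791814, 1.528226, 7.220000)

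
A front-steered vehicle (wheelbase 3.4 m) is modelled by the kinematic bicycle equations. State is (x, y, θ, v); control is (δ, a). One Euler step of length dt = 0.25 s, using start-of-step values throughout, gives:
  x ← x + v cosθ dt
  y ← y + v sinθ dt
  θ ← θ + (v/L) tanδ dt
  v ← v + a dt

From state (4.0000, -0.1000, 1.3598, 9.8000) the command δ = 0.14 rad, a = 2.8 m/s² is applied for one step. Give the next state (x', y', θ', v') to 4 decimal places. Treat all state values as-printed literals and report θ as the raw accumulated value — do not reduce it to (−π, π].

x' = 4.0000 + 9.8000·cos(1.3598)·0.25 = 4.5131
y' = -0.1000 + 9.8000·sin(1.3598)·0.25 = 2.2957
θ' = 1.3598 + (9.8000/3.4)·tan(0.14)·0.25 = 1.4613
v' = 9.8000 + 2.8000·0.25 = 10.5000

(4.5131, 2.2957, 1.4613, 10.5000)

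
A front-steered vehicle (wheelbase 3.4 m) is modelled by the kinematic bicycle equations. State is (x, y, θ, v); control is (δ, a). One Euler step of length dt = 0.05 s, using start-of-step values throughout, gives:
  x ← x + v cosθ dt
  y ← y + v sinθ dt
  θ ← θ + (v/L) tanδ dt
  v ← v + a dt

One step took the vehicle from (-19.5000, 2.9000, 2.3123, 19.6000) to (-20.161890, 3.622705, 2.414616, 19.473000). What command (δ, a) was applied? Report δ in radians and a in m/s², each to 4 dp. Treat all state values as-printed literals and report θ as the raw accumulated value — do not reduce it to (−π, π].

a = (v'−v)/dt = (-0.127000)/0.05 = -2.5400
Δθ = θ'−θ = 0.102316;  (v·dt/L) = 19.6000·0.05/3.4 = 0.288235
tan δ = Δθ·L/(v·dt) = 0.354974  →  δ = 0.3411

δ = 0.3411, a = -2.5400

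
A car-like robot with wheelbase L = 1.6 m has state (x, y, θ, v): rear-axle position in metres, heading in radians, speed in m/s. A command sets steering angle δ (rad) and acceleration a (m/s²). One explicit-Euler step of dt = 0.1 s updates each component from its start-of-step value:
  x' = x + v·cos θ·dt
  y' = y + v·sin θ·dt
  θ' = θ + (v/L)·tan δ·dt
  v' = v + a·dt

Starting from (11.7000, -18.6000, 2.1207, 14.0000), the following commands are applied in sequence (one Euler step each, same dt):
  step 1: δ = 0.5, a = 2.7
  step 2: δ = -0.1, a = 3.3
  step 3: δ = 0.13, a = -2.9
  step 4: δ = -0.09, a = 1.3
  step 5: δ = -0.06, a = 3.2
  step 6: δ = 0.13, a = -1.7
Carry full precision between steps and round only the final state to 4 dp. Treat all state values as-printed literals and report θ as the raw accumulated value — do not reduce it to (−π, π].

after step 1 (δ=0.5, a=2.7): (10.968353, -17.406395, 2.598715, 14.270000)
after step 2 (δ=-0.1, a=3.3): (9.746519, -16.669204, 2.509229, 14.600000)
after step 3 (δ=0.13, a=-2.9): (8.568836, -15.806266, 2.628526, 14.310000)
after step 4 (δ=-0.09, a=1.3): (7.322086, -15.103858, 2.547815, 14.440000)
after step 5 (δ=-0.06, a=3.2): (6.125251, -14.295946, 2.493600, 14.760000)
after step 6 (δ=0.13, a=-1.7): (4.948441, -13.405051, 2.614205, 14.590000)

(4.9484, -13.4051, 2.6142, 14.5900)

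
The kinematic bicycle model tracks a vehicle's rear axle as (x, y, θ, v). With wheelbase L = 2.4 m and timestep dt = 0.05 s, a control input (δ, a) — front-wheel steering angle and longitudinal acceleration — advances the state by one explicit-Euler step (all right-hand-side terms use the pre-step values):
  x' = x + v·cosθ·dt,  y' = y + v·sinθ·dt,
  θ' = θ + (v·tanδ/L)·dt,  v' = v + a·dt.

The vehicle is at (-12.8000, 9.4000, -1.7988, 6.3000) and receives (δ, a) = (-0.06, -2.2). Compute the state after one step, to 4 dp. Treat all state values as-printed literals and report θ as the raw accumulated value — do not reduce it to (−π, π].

(-12.8712, 9.0932, -1.8067, 6.1900)

x' = -12.8000 + 6.3000·cos(-1.7988)·0.05 = -12.8712
y' = 9.4000 + 6.3000·sin(-1.7988)·0.05 = 9.0932
θ' = -1.7988 + (6.3000/2.4)·tan(-0.06)·0.05 = -1.8067
v' = 6.3000 − 2.2000·0.05 = 6.1900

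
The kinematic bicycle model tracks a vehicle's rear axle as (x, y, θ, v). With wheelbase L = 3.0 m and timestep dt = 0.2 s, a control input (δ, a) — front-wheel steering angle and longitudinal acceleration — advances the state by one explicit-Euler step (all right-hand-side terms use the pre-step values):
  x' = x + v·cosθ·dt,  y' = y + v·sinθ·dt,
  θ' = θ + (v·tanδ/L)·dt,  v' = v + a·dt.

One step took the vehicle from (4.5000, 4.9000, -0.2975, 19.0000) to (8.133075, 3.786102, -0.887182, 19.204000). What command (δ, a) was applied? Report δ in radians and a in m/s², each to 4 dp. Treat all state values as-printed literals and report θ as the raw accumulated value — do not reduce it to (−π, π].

δ = -0.4357, a = 1.0200

a = (v'−v)/dt = (0.204000)/0.2 = 1.0200
Δθ = θ'−θ = -0.589682;  (v·dt/L) = 19.0000·0.2/3.0 = 1.266667
tan δ = Δθ·L/(v·dt) = -0.465538  →  δ = -0.4357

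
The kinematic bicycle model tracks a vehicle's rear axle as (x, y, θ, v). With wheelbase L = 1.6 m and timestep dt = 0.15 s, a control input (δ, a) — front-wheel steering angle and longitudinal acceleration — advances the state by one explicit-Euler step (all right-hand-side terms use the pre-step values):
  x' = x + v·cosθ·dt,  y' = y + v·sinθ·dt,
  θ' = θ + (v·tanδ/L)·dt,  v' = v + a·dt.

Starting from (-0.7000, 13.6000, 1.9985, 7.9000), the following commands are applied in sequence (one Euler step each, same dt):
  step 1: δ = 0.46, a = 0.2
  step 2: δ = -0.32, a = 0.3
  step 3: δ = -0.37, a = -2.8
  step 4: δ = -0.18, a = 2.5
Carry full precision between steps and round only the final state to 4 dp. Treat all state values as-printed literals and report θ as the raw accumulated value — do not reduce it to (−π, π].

(-2.9533, 17.6281, 1.7002, 7.9300)

after step 1 (δ=0.46, a=0.2): (-1.191517, 14.678256, 2.365442, 7.930000)
after step 2 (δ=-0.32, a=0.3): (-2.040363, 15.511546, 2.119074, 7.975000)
after step 3 (δ=-0.37, a=-2.8): (-2.663870, 16.532453, 1.829086, 7.555000)
after step 4 (δ=-0.18, a=2.5): (-2.953333, 17.628111, 1.700201, 7.930000)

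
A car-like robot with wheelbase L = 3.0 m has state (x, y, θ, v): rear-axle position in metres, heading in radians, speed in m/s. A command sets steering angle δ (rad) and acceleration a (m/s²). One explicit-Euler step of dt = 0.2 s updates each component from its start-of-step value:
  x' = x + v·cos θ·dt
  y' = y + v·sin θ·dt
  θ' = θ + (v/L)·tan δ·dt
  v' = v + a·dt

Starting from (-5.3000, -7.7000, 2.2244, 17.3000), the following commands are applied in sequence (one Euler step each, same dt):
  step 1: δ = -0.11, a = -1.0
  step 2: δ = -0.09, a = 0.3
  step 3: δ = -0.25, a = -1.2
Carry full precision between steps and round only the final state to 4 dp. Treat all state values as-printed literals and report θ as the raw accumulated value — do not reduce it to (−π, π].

(-10.5315, 1.1332, 1.7020, 16.9200)

after step 1 (δ=-0.11, a=-1.0): (-7.403857, -4.953114, 2.097019, 17.100000)
after step 2 (δ=-0.09, a=0.3): (-9.121624, -1.995804, 1.994141, 17.160000)
after step 3 (δ=-0.25, a=-1.2): (-10.531532, 1.133219, 1.702030, 16.920000)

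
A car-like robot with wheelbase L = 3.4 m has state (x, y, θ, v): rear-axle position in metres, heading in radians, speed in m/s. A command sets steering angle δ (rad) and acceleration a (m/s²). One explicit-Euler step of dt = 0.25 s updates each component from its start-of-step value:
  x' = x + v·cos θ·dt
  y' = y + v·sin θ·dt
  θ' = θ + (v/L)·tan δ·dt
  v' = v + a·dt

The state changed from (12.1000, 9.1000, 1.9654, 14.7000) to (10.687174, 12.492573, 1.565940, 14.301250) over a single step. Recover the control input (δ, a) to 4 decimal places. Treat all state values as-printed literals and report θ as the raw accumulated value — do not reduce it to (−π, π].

δ = -0.3540, a = -1.5950

a = (v'−v)/dt = (-0.398750)/0.25 = -1.5950
Δθ = θ'−θ = -0.399460;  (v·dt/L) = 14.7000·0.25/3.4 = 1.080882
tan δ = Δθ·L/(v·dt) = -0.369568  →  δ = -0.3540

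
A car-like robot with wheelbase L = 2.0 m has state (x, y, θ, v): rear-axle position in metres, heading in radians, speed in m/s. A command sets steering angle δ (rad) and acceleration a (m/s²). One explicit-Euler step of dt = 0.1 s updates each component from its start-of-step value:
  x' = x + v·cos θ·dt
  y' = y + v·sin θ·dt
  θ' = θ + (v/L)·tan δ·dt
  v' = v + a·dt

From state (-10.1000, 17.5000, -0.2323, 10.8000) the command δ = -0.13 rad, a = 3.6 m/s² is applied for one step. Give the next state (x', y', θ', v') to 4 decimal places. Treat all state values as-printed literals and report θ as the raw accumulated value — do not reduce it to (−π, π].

x' = -10.1000 + 10.8000·cos(-0.2323)·0.1 = -9.0490
y' = 17.5000 + 10.8000·sin(-0.2323)·0.1 = 17.2514
θ' = -0.2323 + (10.8000/2.0)·tan(-0.13)·0.1 = -0.3029
v' = 10.8000 + 3.6000·0.1 = 11.1600

(-9.0490, 17.2514, -0.3029, 11.1600)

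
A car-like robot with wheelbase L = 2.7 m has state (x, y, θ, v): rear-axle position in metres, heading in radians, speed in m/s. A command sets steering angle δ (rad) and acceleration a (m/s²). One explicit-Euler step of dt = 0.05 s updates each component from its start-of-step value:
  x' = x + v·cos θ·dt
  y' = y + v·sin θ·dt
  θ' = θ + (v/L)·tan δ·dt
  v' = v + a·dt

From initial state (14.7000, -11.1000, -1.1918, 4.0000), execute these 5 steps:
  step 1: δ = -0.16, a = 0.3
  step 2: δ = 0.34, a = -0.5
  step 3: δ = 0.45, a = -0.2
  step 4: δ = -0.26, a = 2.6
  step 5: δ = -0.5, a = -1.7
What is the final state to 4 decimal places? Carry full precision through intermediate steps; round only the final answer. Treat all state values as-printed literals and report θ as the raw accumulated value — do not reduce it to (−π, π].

after step 1 (δ=-0.16, a=0.3): (14.773998, -11.285807, -1.203754, 4.015000)
after step 2 (δ=0.34, a=-0.5): (14.846038, -11.473186, -1.177453, 3.990000)
after step 3 (δ=0.45, a=-0.2): (14.922502, -11.657451, -1.141761, 3.980000)
after step 4 (δ=-0.26, a=2.6): (15.005285, -11.838415, -1.161367, 4.110000)
after step 5 (δ=-0.5, a=-1.7): (15.087092, -12.026930, -1.202947, 4.025000)

(15.0871, -12.0269, -1.2029, 4.0250)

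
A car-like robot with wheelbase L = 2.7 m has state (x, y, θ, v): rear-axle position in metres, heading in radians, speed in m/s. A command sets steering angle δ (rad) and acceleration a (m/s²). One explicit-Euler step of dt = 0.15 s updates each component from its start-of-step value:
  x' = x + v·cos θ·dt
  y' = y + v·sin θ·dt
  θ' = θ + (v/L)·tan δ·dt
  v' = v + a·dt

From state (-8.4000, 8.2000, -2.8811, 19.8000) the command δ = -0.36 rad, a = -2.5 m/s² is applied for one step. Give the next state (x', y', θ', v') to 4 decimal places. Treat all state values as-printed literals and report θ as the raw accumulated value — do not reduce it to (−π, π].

(-11.2698, 7.4351, -3.2951, 19.4250)

x' = -8.4000 + 19.8000·cos(-2.8811)·0.15 = -11.2698
y' = 8.2000 + 19.8000·sin(-2.8811)·0.15 = 7.4351
θ' = -2.8811 + (19.8000/2.7)·tan(-0.36)·0.15 = -3.2951
v' = 19.8000 − 2.5000·0.15 = 19.4250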